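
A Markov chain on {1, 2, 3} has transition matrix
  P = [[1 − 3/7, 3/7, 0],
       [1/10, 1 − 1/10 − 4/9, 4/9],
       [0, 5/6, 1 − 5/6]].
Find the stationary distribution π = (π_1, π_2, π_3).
π = (7/53, 30/53, 16/53)

This is a birth-death chain on three states, which satisfies detailed balance: π_1 · P_{12} = π_2 · P_{21} and π_2 · P_{23} = π_3 · P_{32}.
From π_1 · 3/7 = π_2 · 1/10: π_2/π_1 = (3/7)/(1/10) = 30/7.
From π_2 · 4/9 = π_3 · 5/6: π_3/π_2 = (4/9)/(5/6) = 8/15.
Take π_1 proportional to 1; then unnormalized π = (1, 30/7, 16/7). Normalize by dividing by the sum 53/7:
  π = (7/53, 30/53, 16/53).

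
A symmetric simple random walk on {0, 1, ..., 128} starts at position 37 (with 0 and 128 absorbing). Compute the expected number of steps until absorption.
E[τ | X_0 = 37] = 3367

Let v_k = E[τ | X_0 = k]. Boundary: v_0 = v_128 = 0. Recurrence: v_k = 1 + (v_{k-1} + v_{k+1})/2 for 1 ≤ k ≤ 127. The particular solution to v_k − (v_{k-1} + v_{k+1})/2 = 1 is v_k = −k^2. Adding homogeneous solution A + B k and matching boundaries gives v_k = k (128 − k). Substituting k = 37: v_37 = 37 · 91 = 3367.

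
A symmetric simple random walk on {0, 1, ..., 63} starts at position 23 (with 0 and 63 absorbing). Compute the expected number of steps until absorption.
E[τ | X_0 = 23] = 920

Let v_k = E[τ | X_0 = k]. Boundary: v_0 = v_63 = 0. Recurrence: v_k = 1 + (v_{k-1} + v_{k+1})/2 for 1 ≤ k ≤ 62. The particular solution to v_k − (v_{k-1} + v_{k+1})/2 = 1 is v_k = −k^2. Adding homogeneous solution A + B k and matching boundaries gives v_k = k (63 − k). Substituting k = 23: v_23 = 23 · 40 = 920.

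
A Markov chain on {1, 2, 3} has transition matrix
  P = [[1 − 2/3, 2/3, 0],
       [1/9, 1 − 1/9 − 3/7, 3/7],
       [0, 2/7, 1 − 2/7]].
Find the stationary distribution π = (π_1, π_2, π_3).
π = (1/16, 3/8, 9/16)

This is a birth-death chain on three states, which satisfies detailed balance: π_1 · P_{12} = π_2 · P_{21} and π_2 · P_{23} = π_3 · P_{32}.
From π_1 · 2/3 = π_2 · 1/9: π_2/π_1 = (2/3)/(1/9) = 6.
From π_2 · 3/7 = π_3 · 2/7: π_3/π_2 = (3/7)/(2/7) = 3/2.
Take π_1 proportional to 1; then unnormalized π = (1, 6, 9). Normalize by dividing by the sum 16:
  π = (1/16, 3/8, 9/16).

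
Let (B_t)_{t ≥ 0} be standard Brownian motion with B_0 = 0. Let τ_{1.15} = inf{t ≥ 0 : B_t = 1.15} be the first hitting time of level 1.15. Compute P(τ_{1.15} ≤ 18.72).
P(τ_{1.15} ≤ 18.72) = 2(1 − Φ(1.15/√18.72)) = 2(1 − Φ(0.2658)) ≈ 0.7904

By the reflection principle for standard BM, P(τ_b ≤ t) = 2 · P(B_t ≥ b). Since B_t ~ N(0, t), P(B_t ≥ 1.15) = 1 − Φ(1.15/√t) = 1 − Φ(1.15/√18.72) = 1 − Φ(0.2658) ≈ 0.39520. Doubling: P(τ_{1.15} ≤ 18.72) ≈ 2 · 0.39520 = 0.79040 ≈ 0.7904.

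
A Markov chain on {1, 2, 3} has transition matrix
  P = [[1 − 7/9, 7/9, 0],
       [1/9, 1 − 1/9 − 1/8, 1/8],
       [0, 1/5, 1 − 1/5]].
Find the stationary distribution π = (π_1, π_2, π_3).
π = (8/99, 56/99, 35/99)

This is a birth-death chain on three states, which satisfies detailed balance: π_1 · P_{12} = π_2 · P_{21} and π_2 · P_{23} = π_3 · P_{32}.
From π_1 · 7/9 = π_2 · 1/9: π_2/π_1 = (7/9)/(1/9) = 7.
From π_2 · 1/8 = π_3 · 1/5: π_3/π_2 = (1/8)/(1/5) = 5/8.
Take π_1 proportional to 1; then unnormalized π = (1, 7, 35/8). Normalize by dividing by the sum 99/8:
  π = (8/99, 56/99, 35/99).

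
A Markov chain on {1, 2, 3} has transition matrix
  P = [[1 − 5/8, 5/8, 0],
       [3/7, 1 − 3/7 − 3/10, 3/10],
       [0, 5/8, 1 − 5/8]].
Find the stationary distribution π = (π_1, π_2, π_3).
π = (120/379, 175/379, 84/379)

This is a birth-death chain on three states, which satisfies detailed balance: π_1 · P_{12} = π_2 · P_{21} and π_2 · P_{23} = π_3 · P_{32}.
From π_1 · 5/8 = π_2 · 3/7: π_2/π_1 = (5/8)/(3/7) = 35/24.
From π_2 · 3/10 = π_3 · 5/8: π_3/π_2 = (3/10)/(5/8) = 12/25.
Take π_1 proportional to 1; then unnormalized π = (1, 35/24, 7/10). Normalize by dividing by the sum 379/120:
  π = (120/379, 175/379, 84/379).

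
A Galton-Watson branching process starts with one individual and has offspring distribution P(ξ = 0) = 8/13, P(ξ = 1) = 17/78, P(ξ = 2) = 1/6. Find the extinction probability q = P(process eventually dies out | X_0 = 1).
q = 1

Mean offspring μ = 0·8/13 + 1·17/78 + 2·1/6 = 43/78 ≤ 1. For μ ≤ 1 with offspring not concentrated at 1, the Galton-Watson process goes extinct almost surely, so q = 1.
(Algebraic check: The pgf is f(s) = 8/13 + 17/78·s + 1/6·s². The extinction probability q is the smallest fixed point of f in [0, 1]. Setting s = f(s):
  1/6·s² + (17/78 − 1)·s + 8/13 = 0
  1/6·s² − (8/13 + 1/6)·s + 8/13 = 0
which factors as (s − 1)·(1/6·s − 8/13) = 0, giving roots s = 1 and s = (8/13)/(1/6) = 48/13. Since 48/13 ≥ 1, the smallest root in [0, 1] is s = 1.)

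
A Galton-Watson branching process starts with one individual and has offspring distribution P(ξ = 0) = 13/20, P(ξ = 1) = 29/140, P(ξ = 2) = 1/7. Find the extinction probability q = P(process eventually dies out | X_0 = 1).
q = 1

Mean offspring μ = 0·13/20 + 1·29/140 + 2·1/7 = 69/140 ≤ 1. For μ ≤ 1 with offspring not concentrated at 1, the Galton-Watson process goes extinct almost surely, so q = 1.
(Algebraic check: The pgf is f(s) = 13/20 + 29/140·s + 1/7·s². The extinction probability q is the smallest fixed point of f in [0, 1]. Setting s = f(s):
  1/7·s² + (29/140 − 1)·s + 13/20 = 0
  1/7·s² − (13/20 + 1/7)·s + 13/20 = 0
which factors as (s − 1)·(1/7·s − 13/20) = 0, giving roots s = 1 and s = (13/20)/(1/7) = 91/20. Since 91/20 ≥ 1, the smallest root in [0, 1] is s = 1.)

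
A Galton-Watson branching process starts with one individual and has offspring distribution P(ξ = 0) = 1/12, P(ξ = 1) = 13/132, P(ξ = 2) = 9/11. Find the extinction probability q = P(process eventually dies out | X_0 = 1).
q = 11/108

The pgf is f(s) = 1/12 + 13/132·s + 9/11·s². The extinction probability q is the smallest fixed point of f in [0, 1]. Setting s = f(s):
  9/11·s² + (13/132 − 1)·s + 1/12 = 0
  9/11·s² − (1/12 + 9/11)·s + 1/12 = 0
which factors as (s − 1)·(9/11·s − 1/12) = 0, giving roots s = 1 and s = (1/12)/(9/11) = 11/108.
Mean offspring μ = 13/132 + 2·9/11 = 229/132 > 1 (supercritical), so q < 1. The extinction probability is the smaller root: q = (1/12)/(9/11) = 11/108.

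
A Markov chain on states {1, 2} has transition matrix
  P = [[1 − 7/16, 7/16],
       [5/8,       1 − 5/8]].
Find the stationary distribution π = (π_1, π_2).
π_1 = 10/17, π_2 = 7/17

Solve πP = π with π_1 + π_2 = 1. From πP = π: π_1 · (1 − 7/16) + π_2 · 5/8 = π_1 ⇒ π_2 · 5/8 = π_1 · 7/16 ⇒ π_2/π_1 = (7/16)/(5/8) = 7/10. Together with π_1 + π_2 = 1:
  π_1 = (5/8)/(7/16 + 5/8) = (5/8)/(17/16) = 10/17,
  π_2 = (7/16)/(7/16 + 5/8) = (7/16)/(17/16) = 7/17.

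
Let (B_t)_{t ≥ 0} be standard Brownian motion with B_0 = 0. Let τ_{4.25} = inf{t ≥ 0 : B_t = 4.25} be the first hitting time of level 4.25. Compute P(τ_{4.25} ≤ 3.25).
P(τ_{4.25} ≤ 3.25) = 2(1 − Φ(4.25/√3.25)) = 2(1 − Φ(2.3575)) ≈ 0.0184

By the reflection principle for standard BM, P(τ_b ≤ t) = 2 · P(B_t ≥ b). Since B_t ~ N(0, t), P(B_t ≥ 4.25) = 1 − Φ(4.25/√t) = 1 − Φ(4.25/√3.25) = 1 − Φ(2.3575) ≈ 0.00920. Doubling: P(τ_{4.25} ≤ 3.25) ≈ 2 · 0.00920 = 0.01840 ≈ 0.0184.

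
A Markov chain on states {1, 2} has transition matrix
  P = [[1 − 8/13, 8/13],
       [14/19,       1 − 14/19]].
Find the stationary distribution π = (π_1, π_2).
π_1 = 91/167, π_2 = 76/167

Solve πP = π with π_1 + π_2 = 1. From πP = π: π_1 · (1 − 8/13) + π_2 · 14/19 = π_1 ⇒ π_2 · 14/19 = π_1 · 8/13 ⇒ π_2/π_1 = (8/13)/(14/19) = 76/91. Together with π_1 + π_2 = 1:
  π_1 = (14/19)/(8/13 + 14/19) = (14/19)/(334/247) = 91/167,
  π_2 = (8/13)/(8/13 + 14/19) = (8/13)/(334/247) = 76/167.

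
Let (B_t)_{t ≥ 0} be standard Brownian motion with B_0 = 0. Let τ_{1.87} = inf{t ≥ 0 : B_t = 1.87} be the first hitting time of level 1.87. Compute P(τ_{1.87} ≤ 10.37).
P(τ_{1.87} ≤ 10.37) = 2(1 − Φ(1.87/√10.37)) = 2(1 − Φ(0.5807)) ≈ 0.5614

By the reflection principle for standard BM, P(τ_b ≤ t) = 2 · P(B_t ≥ b). Since B_t ~ N(0, t), P(B_t ≥ 1.87) = 1 − Φ(1.87/√t) = 1 − Φ(1.87/√10.37) = 1 − Φ(0.5807) ≈ 0.28072. Doubling: P(τ_{1.87} ≤ 10.37) ≈ 2 · 0.28072 = 0.56144 ≈ 0.5614.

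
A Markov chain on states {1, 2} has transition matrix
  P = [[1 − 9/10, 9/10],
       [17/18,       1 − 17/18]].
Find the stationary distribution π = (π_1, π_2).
π_1 = 85/166, π_2 = 81/166

Solve πP = π with π_1 + π_2 = 1. From πP = π: π_1 · (1 − 9/10) + π_2 · 17/18 = π_1 ⇒ π_2 · 17/18 = π_1 · 9/10 ⇒ π_2/π_1 = (9/10)/(17/18) = 81/85. Together with π_1 + π_2 = 1:
  π_1 = (17/18)/(9/10 + 17/18) = (17/18)/(83/45) = 85/166,
  π_2 = (9/10)/(9/10 + 17/18) = (9/10)/(83/45) = 81/166.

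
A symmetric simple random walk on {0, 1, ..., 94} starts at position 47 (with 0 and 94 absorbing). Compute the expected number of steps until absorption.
E[τ | X_0 = 47] = 2209

Let v_k = E[τ | X_0 = k]. Boundary: v_0 = v_94 = 0. Recurrence: v_k = 1 + (v_{k-1} + v_{k+1})/2 for 1 ≤ k ≤ 93. The particular solution to v_k − (v_{k-1} + v_{k+1})/2 = 1 is v_k = −k^2. Adding homogeneous solution A + B k and matching boundaries gives v_k = k (94 − k). Substituting k = 47: v_47 = 47 · 47 = 2209.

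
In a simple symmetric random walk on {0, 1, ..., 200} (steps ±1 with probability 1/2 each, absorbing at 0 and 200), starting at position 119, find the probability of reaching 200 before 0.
P(hit 200 before 0) = 119/200

Let u_k = P(hit 200 before 0 | start at k). Then u_0 = 0, u_200 = 1, and u_k = u_{k-1}/2 + u_{k+1}/2 for 1 ≤ k ≤ 199. This harmonic recurrence is solved by u_k = k/200, giving u_119 = 119/200.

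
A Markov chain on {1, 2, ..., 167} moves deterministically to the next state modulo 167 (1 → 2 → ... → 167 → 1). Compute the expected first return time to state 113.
E[T_113 | X_0 = 113] = 167

The chain cycles deterministically, so starting at state 113 it returns in exactly 167 steps. Equivalently, the stationary distribution is uniform π_j = 1/167 for every state j, so by Kac's formula E[T_113] = 1/π_113 = 167.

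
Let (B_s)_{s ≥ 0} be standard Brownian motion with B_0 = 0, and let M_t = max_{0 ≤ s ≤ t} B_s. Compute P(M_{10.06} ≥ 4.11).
P(M_{10.06} ≥ 4.11) = 2·P(B_{10.06} ≥ 4.11) = 2(1 − Φ(4.11/√10.06)) ≈ 0.1950

By the reflection principle for Brownian motion, P(M_t ≥ a) = 2 · P(B_t ≥ a) for a ≥ 0. Since B_t ~ N(0, t), P(B_t ≥ 4.11) = 1 − Φ(4.11/√t) = 1 − Φ(4.11/√10.06) = 1 − Φ(1.2958). So
  P(M_{10.06} ≥ 4.11) = 2(1 − Φ(1.2958)) ≈ 0.1950.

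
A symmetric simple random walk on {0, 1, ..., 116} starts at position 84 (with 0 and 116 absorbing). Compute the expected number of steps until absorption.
E[τ | X_0 = 84] = 2688

Let v_k = E[τ | X_0 = k]. Boundary: v_0 = v_116 = 0. Recurrence: v_k = 1 + (v_{k-1} + v_{k+1})/2 for 1 ≤ k ≤ 115. The particular solution to v_k − (v_{k-1} + v_{k+1})/2 = 1 is v_k = −k^2. Adding homogeneous solution A + B k and matching boundaries gives v_k = k (116 − k). Substituting k = 84: v_84 = 84 · 32 = 2688.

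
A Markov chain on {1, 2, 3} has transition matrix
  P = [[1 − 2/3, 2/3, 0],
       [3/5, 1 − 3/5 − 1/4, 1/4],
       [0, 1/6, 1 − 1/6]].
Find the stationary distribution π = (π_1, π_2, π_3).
π = (9/34, 5/17, 15/34)

This is a birth-death chain on three states, which satisfies detailed balance: π_1 · P_{12} = π_2 · P_{21} and π_2 · P_{23} = π_3 · P_{32}.
From π_1 · 2/3 = π_2 · 3/5: π_2/π_1 = (2/3)/(3/5) = 10/9.
From π_2 · 1/4 = π_3 · 1/6: π_3/π_2 = (1/4)/(1/6) = 3/2.
Take π_1 proportional to 1; then unnormalized π = (1, 10/9, 5/3). Normalize by dividing by the sum 34/9:
  π = (9/34, 5/17, 15/34).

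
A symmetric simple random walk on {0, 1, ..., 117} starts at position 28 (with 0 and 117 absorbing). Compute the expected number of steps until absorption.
E[τ | X_0 = 28] = 2492

Let v_k = E[τ | X_0 = k]. Boundary: v_0 = v_117 = 0. Recurrence: v_k = 1 + (v_{k-1} + v_{k+1})/2 for 1 ≤ k ≤ 116. The particular solution to v_k − (v_{k-1} + v_{k+1})/2 = 1 is v_k = −k^2. Adding homogeneous solution A + B k and matching boundaries gives v_k = k (117 − k). Substituting k = 28: v_28 = 28 · 89 = 2492.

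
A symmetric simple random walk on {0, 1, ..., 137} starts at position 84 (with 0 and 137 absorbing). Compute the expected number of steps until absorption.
E[τ | X_0 = 84] = 4452

Let v_k = E[τ | X_0 = k]. Boundary: v_0 = v_137 = 0. Recurrence: v_k = 1 + (v_{k-1} + v_{k+1})/2 for 1 ≤ k ≤ 136. The particular solution to v_k − (v_{k-1} + v_{k+1})/2 = 1 is v_k = −k^2. Adding homogeneous solution A + B k and matching boundaries gives v_k = k (137 − k). Substituting k = 84: v_84 = 84 · 53 = 4452.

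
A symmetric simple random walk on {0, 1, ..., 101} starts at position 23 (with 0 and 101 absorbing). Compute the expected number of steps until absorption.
E[τ | X_0 = 23] = 1794

Let v_k = E[τ | X_0 = k]. Boundary: v_0 = v_101 = 0. Recurrence: v_k = 1 + (v_{k-1} + v_{k+1})/2 for 1 ≤ k ≤ 100. The particular solution to v_k − (v_{k-1} + v_{k+1})/2 = 1 is v_k = −k^2. Adding homogeneous solution A + B k and matching boundaries gives v_k = k (101 − k). Substituting k = 23: v_23 = 23 · 78 = 1794.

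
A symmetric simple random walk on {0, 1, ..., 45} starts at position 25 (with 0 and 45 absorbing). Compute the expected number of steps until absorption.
E[τ | X_0 = 25] = 500

Let v_k = E[τ | X_0 = k]. Boundary: v_0 = v_45 = 0. Recurrence: v_k = 1 + (v_{k-1} + v_{k+1})/2 for 1 ≤ k ≤ 44. The particular solution to v_k − (v_{k-1} + v_{k+1})/2 = 1 is v_k = −k^2. Adding homogeneous solution A + B k and matching boundaries gives v_k = k (45 − k). Substituting k = 25: v_25 = 25 · 20 = 500.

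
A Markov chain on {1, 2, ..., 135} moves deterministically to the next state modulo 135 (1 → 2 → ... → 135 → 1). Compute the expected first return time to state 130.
E[T_130 | X_0 = 130] = 135

The chain cycles deterministically, so starting at state 130 it returns in exactly 135 steps. Equivalently, the stationary distribution is uniform π_j = 1/135 for every state j, so by Kac's formula E[T_130] = 1/π_130 = 135.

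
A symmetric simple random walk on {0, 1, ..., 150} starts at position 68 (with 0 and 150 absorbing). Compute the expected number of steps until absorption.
E[τ | X_0 = 68] = 5576

Let v_k = E[τ | X_0 = k]. Boundary: v_0 = v_150 = 0. Recurrence: v_k = 1 + (v_{k-1} + v_{k+1})/2 for 1 ≤ k ≤ 149. The particular solution to v_k − (v_{k-1} + v_{k+1})/2 = 1 is v_k = −k^2. Adding homogeneous solution A + B k and matching boundaries gives v_k = k (150 − k). Substituting k = 68: v_68 = 68 · 82 = 5576.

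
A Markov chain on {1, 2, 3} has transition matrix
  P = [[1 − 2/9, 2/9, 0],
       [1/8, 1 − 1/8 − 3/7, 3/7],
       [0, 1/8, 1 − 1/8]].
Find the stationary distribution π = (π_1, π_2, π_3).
π = (63/559, 112/559, 384/559)

This is a birth-death chain on three states, which satisfies detailed balance: π_1 · P_{12} = π_2 · P_{21} and π_2 · P_{23} = π_3 · P_{32}.
From π_1 · 2/9 = π_2 · 1/8: π_2/π_1 = (2/9)/(1/8) = 16/9.
From π_2 · 3/7 = π_3 · 1/8: π_3/π_2 = (3/7)/(1/8) = 24/7.
Take π_1 proportional to 1; then unnormalized π = (1, 16/9, 128/21). Normalize by dividing by the sum 559/63:
  π = (63/559, 112/559, 384/559).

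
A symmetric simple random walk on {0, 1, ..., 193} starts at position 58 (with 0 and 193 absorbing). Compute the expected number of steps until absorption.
E[τ | X_0 = 58] = 7830

Let v_k = E[τ | X_0 = k]. Boundary: v_0 = v_193 = 0. Recurrence: v_k = 1 + (v_{k-1} + v_{k+1})/2 for 1 ≤ k ≤ 192. The particular solution to v_k − (v_{k-1} + v_{k+1})/2 = 1 is v_k = −k^2. Adding homogeneous solution A + B k and matching boundaries gives v_k = k (193 − k). Substituting k = 58: v_58 = 58 · 135 = 7830.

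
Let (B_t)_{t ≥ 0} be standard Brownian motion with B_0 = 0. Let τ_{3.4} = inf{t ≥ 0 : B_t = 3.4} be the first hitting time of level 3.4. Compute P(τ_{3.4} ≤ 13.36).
P(τ_{3.4} ≤ 13.36) = 2(1 − Φ(3.4/√13.36)) = 2(1 − Φ(0.9302)) ≈ 0.3523

By the reflection principle for standard BM, P(τ_b ≤ t) = 2 · P(B_t ≥ b). Since B_t ~ N(0, t), P(B_t ≥ 3.4) = 1 − Φ(3.4/√t) = 1 − Φ(3.4/√13.36) = 1 − Φ(0.9302) ≈ 0.17613. Doubling: P(τ_{3.4} ≤ 13.36) ≈ 2 · 0.17613 = 0.35226 ≈ 0.3523.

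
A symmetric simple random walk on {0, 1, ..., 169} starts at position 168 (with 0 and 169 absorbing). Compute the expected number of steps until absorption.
E[τ | X_0 = 168] = 168

Let v_k = E[τ | X_0 = k]. Boundary: v_0 = v_169 = 0. Recurrence: v_k = 1 + (v_{k-1} + v_{k+1})/2 for 1 ≤ k ≤ 168. The particular solution to v_k − (v_{k-1} + v_{k+1})/2 = 1 is v_k = −k^2. Adding homogeneous solution A + B k and matching boundaries gives v_k = k (169 − k). Substituting k = 168: v_168 = 168 · 1 = 168.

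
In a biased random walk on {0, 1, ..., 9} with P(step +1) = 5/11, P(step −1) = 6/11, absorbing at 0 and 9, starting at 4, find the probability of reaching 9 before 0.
P(hit 9 before 0) = (1 − (6/5)^4) / (1 − (6/5)^9) = 2096875/8124571

Let u_k denote P(reach 9 before 0 | start at k). Boundary: u_0 = 0, u_9 = 1. Recurrence: u_k = 5/11·u_{k+1} + 6/11·u_{k-1} for 1 ≤ k ≤ 8. Try u_k = A + B·r^k with r = q/p = (6/11)/(5/11) = 6/5. Substitution satisfies the recurrence; boundary conditions give:
  u_k = (1 − r^k) / (1 − r^N) = (1 − (6/5)^4) / (1 − (6/5)^9) = 2096875/8124571.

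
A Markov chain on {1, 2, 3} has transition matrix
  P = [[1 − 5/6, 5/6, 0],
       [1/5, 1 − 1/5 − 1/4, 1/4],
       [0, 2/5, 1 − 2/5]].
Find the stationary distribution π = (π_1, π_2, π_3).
π = (48/373, 200/373, 125/373)

This is a birth-death chain on three states, which satisfies detailed balance: π_1 · P_{12} = π_2 · P_{21} and π_2 · P_{23} = π_3 · P_{32}.
From π_1 · 5/6 = π_2 · 1/5: π_2/π_1 = (5/6)/(1/5) = 25/6.
From π_2 · 1/4 = π_3 · 2/5: π_3/π_2 = (1/4)/(2/5) = 5/8.
Take π_1 proportional to 1; then unnormalized π = (1, 25/6, 125/48). Normalize by dividing by the sum 373/48:
  π = (48/373, 200/373, 125/373).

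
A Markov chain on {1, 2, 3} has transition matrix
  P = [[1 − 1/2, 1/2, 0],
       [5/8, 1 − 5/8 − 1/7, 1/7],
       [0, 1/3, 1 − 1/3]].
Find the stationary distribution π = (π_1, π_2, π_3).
π = (7/15, 28/75, 4/25)

This is a birth-death chain on three states, which satisfies detailed balance: π_1 · P_{12} = π_2 · P_{21} and π_2 · P_{23} = π_3 · P_{32}.
From π_1 · 1/2 = π_2 · 5/8: π_2/π_1 = (1/2)/(5/8) = 4/5.
From π_2 · 1/7 = π_3 · 1/3: π_3/π_2 = (1/7)/(1/3) = 3/7.
Take π_1 proportional to 1; then unnormalized π = (1, 4/5, 12/35). Normalize by dividing by the sum 15/7:
  π = (7/15, 28/75, 4/25).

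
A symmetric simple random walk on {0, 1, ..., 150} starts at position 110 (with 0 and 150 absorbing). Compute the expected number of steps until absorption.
E[τ | X_0 = 110] = 4400

Let v_k = E[τ | X_0 = k]. Boundary: v_0 = v_150 = 0. Recurrence: v_k = 1 + (v_{k-1} + v_{k+1})/2 for 1 ≤ k ≤ 149. The particular solution to v_k − (v_{k-1} + v_{k+1})/2 = 1 is v_k = −k^2. Adding homogeneous solution A + B k and matching boundaries gives v_k = k (150 − k). Substituting k = 110: v_110 = 110 · 40 = 4400.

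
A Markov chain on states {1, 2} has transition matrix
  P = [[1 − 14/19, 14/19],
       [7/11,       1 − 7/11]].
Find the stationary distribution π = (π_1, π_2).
π_1 = 19/41, π_2 = 22/41

Solve πP = π with π_1 + π_2 = 1. From πP = π: π_1 · (1 − 14/19) + π_2 · 7/11 = π_1 ⇒ π_2 · 7/11 = π_1 · 14/19 ⇒ π_2/π_1 = (14/19)/(7/11) = 22/19. Together with π_1 + π_2 = 1:
  π_1 = (7/11)/(14/19 + 7/11) = (7/11)/(287/209) = 19/41,
  π_2 = (14/19)/(14/19 + 7/11) = (14/19)/(287/209) = 22/41.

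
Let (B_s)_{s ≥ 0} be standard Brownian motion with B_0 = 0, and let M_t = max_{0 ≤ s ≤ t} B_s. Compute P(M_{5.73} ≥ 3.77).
P(M_{5.73} ≥ 3.77) = 2·P(B_{5.73} ≥ 3.77) = 2(1 − Φ(3.77/√5.73)) ≈ 0.1153

By the reflection principle for Brownian motion, P(M_t ≥ a) = 2 · P(B_t ≥ a) for a ≥ 0. Since B_t ~ N(0, t), P(B_t ≥ 3.77) = 1 − Φ(3.77/√t) = 1 − Φ(3.77/√5.73) = 1 − Φ(1.5749). So
  P(M_{5.73} ≥ 3.77) = 2(1 − Φ(1.5749)) ≈ 0.1153.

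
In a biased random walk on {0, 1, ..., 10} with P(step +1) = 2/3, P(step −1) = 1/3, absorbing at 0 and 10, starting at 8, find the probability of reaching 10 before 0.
P(hit 10 before 0) = (1 − (1/2)^8) / (1 − (1/2)^10) = 340/341

Let u_k denote P(reach 10 before 0 | start at k). Boundary: u_0 = 0, u_10 = 1. Recurrence: u_k = 2/3·u_{k+1} + 1/3·u_{k-1} for 1 ≤ k ≤ 9. Try u_k = A + B·r^k with r = q/p = (1/3)/(2/3) = 1/2. Substitution satisfies the recurrence; boundary conditions give:
  u_k = (1 − r^k) / (1 − r^N) = (1 − (1/2)^8) / (1 − (1/2)^10) = 340/341.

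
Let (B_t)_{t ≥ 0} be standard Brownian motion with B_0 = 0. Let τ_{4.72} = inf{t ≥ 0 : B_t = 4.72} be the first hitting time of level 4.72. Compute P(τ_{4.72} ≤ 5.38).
P(τ_{4.72} ≤ 5.38) = 2(1 − Φ(4.72/√5.38)) = 2(1 − Φ(2.0349)) ≈ 0.0419

By the reflection principle for standard BM, P(τ_b ≤ t) = 2 · P(B_t ≥ b). Since B_t ~ N(0, t), P(B_t ≥ 4.72) = 1 − Φ(4.72/√t) = 1 − Φ(4.72/√5.38) = 1 − Φ(2.0349) ≈ 0.02093. Doubling: P(τ_{4.72} ≤ 5.38) ≈ 2 · 0.02093 = 0.04186 ≈ 0.0419.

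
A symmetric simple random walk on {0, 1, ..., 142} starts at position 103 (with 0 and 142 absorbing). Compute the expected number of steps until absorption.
E[τ | X_0 = 103] = 4017

Let v_k = E[τ | X_0 = k]. Boundary: v_0 = v_142 = 0. Recurrence: v_k = 1 + (v_{k-1} + v_{k+1})/2 for 1 ≤ k ≤ 141. The particular solution to v_k − (v_{k-1} + v_{k+1})/2 = 1 is v_k = −k^2. Adding homogeneous solution A + B k and matching boundaries gives v_k = k (142 − k). Substituting k = 103: v_103 = 103 · 39 = 4017.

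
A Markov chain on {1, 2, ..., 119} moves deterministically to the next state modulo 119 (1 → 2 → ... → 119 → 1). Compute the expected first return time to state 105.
E[T_105 | X_0 = 105] = 119

The chain cycles deterministically, so starting at state 105 it returns in exactly 119 steps. Equivalently, the stationary distribution is uniform π_j = 1/119 for every state j, so by Kac's formula E[T_105] = 1/π_105 = 119.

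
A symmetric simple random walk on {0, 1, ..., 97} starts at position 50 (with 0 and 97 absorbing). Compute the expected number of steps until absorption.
E[τ | X_0 = 50] = 2350

Let v_k = E[τ | X_0 = k]. Boundary: v_0 = v_97 = 0. Recurrence: v_k = 1 + (v_{k-1} + v_{k+1})/2 for 1 ≤ k ≤ 96. The particular solution to v_k − (v_{k-1} + v_{k+1})/2 = 1 is v_k = −k^2. Adding homogeneous solution A + B k and matching boundaries gives v_k = k (97 − k). Substituting k = 50: v_50 = 50 · 47 = 2350.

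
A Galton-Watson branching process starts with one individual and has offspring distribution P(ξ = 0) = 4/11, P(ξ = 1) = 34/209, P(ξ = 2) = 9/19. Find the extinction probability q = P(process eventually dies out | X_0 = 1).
q = 76/99

The pgf is f(s) = 4/11 + 34/209·s + 9/19·s². The extinction probability q is the smallest fixed point of f in [0, 1]. Setting s = f(s):
  9/19·s² + (34/209 − 1)·s + 4/11 = 0
  9/19·s² − (4/11 + 9/19)·s + 4/11 = 0
which factors as (s − 1)·(9/19·s − 4/11) = 0, giving roots s = 1 and s = (4/11)/(9/19) = 76/99.
Mean offspring μ = 34/209 + 2·9/19 = 232/209 > 1 (supercritical), so q < 1. The extinction probability is the smaller root: q = (4/11)/(9/19) = 76/99.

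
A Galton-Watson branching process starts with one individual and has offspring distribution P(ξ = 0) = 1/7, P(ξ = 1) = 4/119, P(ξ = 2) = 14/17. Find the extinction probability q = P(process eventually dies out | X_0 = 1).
q = 17/98

The pgf is f(s) = 1/7 + 4/119·s + 14/17·s². The extinction probability q is the smallest fixed point of f in [0, 1]. Setting s = f(s):
  14/17·s² + (4/119 − 1)·s + 1/7 = 0
  14/17·s² − (1/7 + 14/17)·s + 1/7 = 0
which factors as (s − 1)·(14/17·s − 1/7) = 0, giving roots s = 1 and s = (1/7)/(14/17) = 17/98.
Mean offspring μ = 4/119 + 2·14/17 = 200/119 > 1 (supercritical), so q < 1. The extinction probability is the smaller root: q = (1/7)/(14/17) = 17/98.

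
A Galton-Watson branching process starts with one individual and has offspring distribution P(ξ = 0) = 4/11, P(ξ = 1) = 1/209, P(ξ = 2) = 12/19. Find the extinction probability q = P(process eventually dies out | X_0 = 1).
q = 19/33

The pgf is f(s) = 4/11 + 1/209·s + 12/19·s². The extinction probability q is the smallest fixed point of f in [0, 1]. Setting s = f(s):
  12/19·s² + (1/209 − 1)·s + 4/11 = 0
  12/19·s² − (4/11 + 12/19)·s + 4/11 = 0
which factors as (s − 1)·(12/19·s − 4/11) = 0, giving roots s = 1 and s = (4/11)/(12/19) = 19/33.
Mean offspring μ = 1/209 + 2·12/19 = 265/209 > 1 (supercritical), so q < 1. The extinction probability is the smaller root: q = (4/11)/(12/19) = 19/33.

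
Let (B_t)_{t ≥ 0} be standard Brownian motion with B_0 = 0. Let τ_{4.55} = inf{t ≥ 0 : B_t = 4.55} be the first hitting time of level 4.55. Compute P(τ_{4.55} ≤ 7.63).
P(τ_{4.55} ≤ 7.63) = 2(1 − Φ(4.55/√7.63)) = 2(1 − Φ(1.6472)) ≈ 0.0995

By the reflection principle for standard BM, P(τ_b ≤ t) = 2 · P(B_t ≥ b). Since B_t ~ N(0, t), P(B_t ≥ 4.55) = 1 − Φ(4.55/√t) = 1 − Φ(4.55/√7.63) = 1 − Φ(1.6472) ≈ 0.04976. Doubling: P(τ_{4.55} ≤ 7.63) ≈ 2 · 0.04976 = 0.09952 ≈ 0.0995.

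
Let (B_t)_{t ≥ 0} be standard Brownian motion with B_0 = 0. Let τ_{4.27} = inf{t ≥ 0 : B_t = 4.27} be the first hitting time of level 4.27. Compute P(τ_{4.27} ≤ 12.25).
P(τ_{4.27} ≤ 12.25) = 2(1 − Φ(4.27/√12.25)) = 2(1 − Φ(1.2200)) ≈ 0.2225

By the reflection principle for standard BM, P(τ_b ≤ t) = 2 · P(B_t ≥ b). Since B_t ~ N(0, t), P(B_t ≥ 4.27) = 1 − Φ(4.27/√t) = 1 − Φ(4.27/√12.25) = 1 − Φ(1.2200) ≈ 0.11123. Doubling: P(τ_{4.27} ≤ 12.25) ≈ 2 · 0.11123 = 0.22246 ≈ 0.2225.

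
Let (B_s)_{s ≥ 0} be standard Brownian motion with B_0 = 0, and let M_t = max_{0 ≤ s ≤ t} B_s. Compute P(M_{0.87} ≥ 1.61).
P(M_{0.87} ≥ 1.61) = 2·P(B_{0.87} ≥ 1.61) = 2(1 − Φ(1.61/√0.87)) ≈ 0.0843

By the reflection principle for Brownian motion, P(M_t ≥ a) = 2 · P(B_t ≥ a) for a ≥ 0. Since B_t ~ N(0, t), P(B_t ≥ 1.61) = 1 − Φ(1.61/√t) = 1 − Φ(1.61/√0.87) = 1 − Φ(1.7261). So
  P(M_{0.87} ≥ 1.61) = 2(1 − Φ(1.7261)) ≈ 0.0843.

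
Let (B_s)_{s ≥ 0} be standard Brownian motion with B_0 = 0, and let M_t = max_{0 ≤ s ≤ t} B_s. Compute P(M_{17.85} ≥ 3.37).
P(M_{17.85} ≥ 3.37) = 2·P(B_{17.85} ≥ 3.37) = 2(1 − Φ(3.37/√17.85)) ≈ 0.4251

By the reflection principle for Brownian motion, P(M_t ≥ a) = 2 · P(B_t ≥ a) for a ≥ 0. Since B_t ~ N(0, t), P(B_t ≥ 3.37) = 1 − Φ(3.37/√t) = 1 − Φ(3.37/√17.85) = 1 − Φ(0.7976). So
  P(M_{17.85} ≥ 3.37) = 2(1 − Φ(0.7976)) ≈ 0.4251.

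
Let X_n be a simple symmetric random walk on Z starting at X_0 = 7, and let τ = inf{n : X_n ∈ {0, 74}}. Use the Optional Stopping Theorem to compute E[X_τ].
E[X_τ] = 7

X_n is a martingale and τ is a bounded-mean stopping time (indeed τ is finite a.s. with bounded expectation since the walk is in a bounded region). By the OST, E[X_τ] = E[X_0] = 7. Equivalently: E[X_τ] = 74 · P(hit 74 first) + 0 · P(hit 0 first) = 74 · (7/74) = 7.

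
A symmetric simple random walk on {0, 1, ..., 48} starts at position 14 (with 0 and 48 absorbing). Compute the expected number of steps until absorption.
E[τ | X_0 = 14] = 476

Let v_k = E[τ | X_0 = k]. Boundary: v_0 = v_48 = 0. Recurrence: v_k = 1 + (v_{k-1} + v_{k+1})/2 for 1 ≤ k ≤ 47. The particular solution to v_k − (v_{k-1} + v_{k+1})/2 = 1 is v_k = −k^2. Adding homogeneous solution A + B k and matching boundaries gives v_k = k (48 − k). Substituting k = 14: v_14 = 14 · 34 = 476.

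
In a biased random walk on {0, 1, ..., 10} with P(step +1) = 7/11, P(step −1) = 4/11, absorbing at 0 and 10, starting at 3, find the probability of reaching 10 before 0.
P(hit 10 before 0) = (1 − (4/7)^3) / (1 − (4/7)^10) = 76589499/93808891

Let u_k denote P(reach 10 before 0 | start at k). Boundary: u_0 = 0, u_10 = 1. Recurrence: u_k = 7/11·u_{k+1} + 4/11·u_{k-1} for 1 ≤ k ≤ 9. Try u_k = A + B·r^k with r = q/p = (4/11)/(7/11) = 4/7. Substitution satisfies the recurrence; boundary conditions give:
  u_k = (1 − r^k) / (1 − r^N) = (1 − (4/7)^3) / (1 − (4/7)^10) = 76589499/93808891.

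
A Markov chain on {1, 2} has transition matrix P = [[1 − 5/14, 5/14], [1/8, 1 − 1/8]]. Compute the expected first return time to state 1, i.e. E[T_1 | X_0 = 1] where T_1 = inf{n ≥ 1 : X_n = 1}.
E[T_1 | X_0 = 1] = 1/π_1 = 27/7

For an irreducible recurrent Markov chain with stationary distribution π, E[T_i | X_0 = i] = 1/π_i (Kac's formula). Here π_1 = (1/8)/(5/14 + 1/8) = (1/8)/(27/56) = 7/27, so E[T_1 | X_0 = 1] = 1/π_1 = (5/14 + 1/8)/(1/8) = (27/56)/(1/8) = 27/7.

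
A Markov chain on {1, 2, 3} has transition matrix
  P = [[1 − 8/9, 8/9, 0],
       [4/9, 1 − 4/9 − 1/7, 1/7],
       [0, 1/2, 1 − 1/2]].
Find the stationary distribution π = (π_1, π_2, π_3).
π = (7/25, 14/25, 4/25)

This is a birth-death chain on three states, which satisfies detailed balance: π_1 · P_{12} = π_2 · P_{21} and π_2 · P_{23} = π_3 · P_{32}.
From π_1 · 8/9 = π_2 · 4/9: π_2/π_1 = (8/9)/(4/9) = 2.
From π_2 · 1/7 = π_3 · 1/2: π_3/π_2 = (1/7)/(1/2) = 2/7.
Take π_1 proportional to 1; then unnormalized π = (1, 2, 4/7). Normalize by dividing by the sum 25/7:
  π = (7/25, 14/25, 4/25).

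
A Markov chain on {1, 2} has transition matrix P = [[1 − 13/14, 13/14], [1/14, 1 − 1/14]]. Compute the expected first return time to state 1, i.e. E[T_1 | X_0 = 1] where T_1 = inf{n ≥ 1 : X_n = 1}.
E[T_1 | X_0 = 1] = 1/π_1 = 14

For an irreducible recurrent Markov chain with stationary distribution π, E[T_i | X_0 = i] = 1/π_i (Kac's formula). Here π_1 = (1/14)/(13/14 + 1/14) = (1/14)/(1) = 1/14, so E[T_1 | X_0 = 1] = 1/π_1 = (13/14 + 1/14)/(1/14) = (1)/(1/14) = 14.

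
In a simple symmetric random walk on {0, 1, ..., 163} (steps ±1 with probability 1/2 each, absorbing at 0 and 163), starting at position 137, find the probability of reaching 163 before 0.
P(hit 163 before 0) = 137/163

Let u_k = P(hit 163 before 0 | start at k). Then u_0 = 0, u_163 = 1, and u_k = u_{k-1}/2 + u_{k+1}/2 for 1 ≤ k ≤ 162. This harmonic recurrence is solved by u_k = k/163, giving u_137 = 137/163.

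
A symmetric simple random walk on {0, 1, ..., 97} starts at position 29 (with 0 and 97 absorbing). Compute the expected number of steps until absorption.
E[τ | X_0 = 29] = 1972

Let v_k = E[τ | X_0 = k]. Boundary: v_0 = v_97 = 0. Recurrence: v_k = 1 + (v_{k-1} + v_{k+1})/2 for 1 ≤ k ≤ 96. The particular solution to v_k − (v_{k-1} + v_{k+1})/2 = 1 is v_k = −k^2. Adding homogeneous solution A + B k and matching boundaries gives v_k = k (97 − k). Substituting k = 29: v_29 = 29 · 68 = 1972.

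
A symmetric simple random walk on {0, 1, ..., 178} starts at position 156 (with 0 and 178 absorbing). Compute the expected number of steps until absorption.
E[τ | X_0 = 156] = 3432

Let v_k = E[τ | X_0 = k]. Boundary: v_0 = v_178 = 0. Recurrence: v_k = 1 + (v_{k-1} + v_{k+1})/2 for 1 ≤ k ≤ 177. The particular solution to v_k − (v_{k-1} + v_{k+1})/2 = 1 is v_k = −k^2. Adding homogeneous solution A + B k and matching boundaries gives v_k = k (178 − k). Substituting k = 156: v_156 = 156 · 22 = 3432.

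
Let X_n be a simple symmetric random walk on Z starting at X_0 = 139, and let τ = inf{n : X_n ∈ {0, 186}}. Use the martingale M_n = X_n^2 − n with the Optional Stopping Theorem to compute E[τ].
E[τ] = 6533

M_n = X_n^2 − n is a martingale (since E[X_{n+1}^2 | F_n] = X_n^2 + 1). By OST (τ has finite mean in a bounded region), E[M_τ] = E[M_0] = X_0^2 − 0 = 139^2 = 19321. Also E[M_τ] = E[X_τ^2] − E[τ]. The walk exits at 0 or 186, with P(hit 186 first) = 139/186, so E[X_τ^2] = 186^2 · 139/186 + 0 = 25854. Thus E[τ] = E[X_τ^2] − E[M_τ] = 25854 − 19321 = 6533 = 139(186 − 139) = 6533.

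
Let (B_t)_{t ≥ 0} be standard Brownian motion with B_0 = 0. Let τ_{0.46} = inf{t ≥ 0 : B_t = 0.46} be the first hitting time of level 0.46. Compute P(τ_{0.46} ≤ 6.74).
P(τ_{0.46} ≤ 6.74) = 2(1 − Φ(0.46/√6.74)) = 2(1 − Φ(0.1772)) ≈ 0.8594

By the reflection principle for standard BM, P(τ_b ≤ t) = 2 · P(B_t ≥ b). Since B_t ~ N(0, t), P(B_t ≥ 0.46) = 1 − Φ(0.46/√t) = 1 − Φ(0.46/√6.74) = 1 − Φ(0.1772) ≈ 0.42968. Doubling: P(τ_{0.46} ≤ 6.74) ≈ 2 · 0.42968 = 0.85936 ≈ 0.8594.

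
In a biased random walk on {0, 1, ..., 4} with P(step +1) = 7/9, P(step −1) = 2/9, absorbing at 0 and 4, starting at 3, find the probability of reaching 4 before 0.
P(hit 4 before 0) = (1 − (2/7)^3) / (1 − (2/7)^4) = 469/477

Let u_k denote P(reach 4 before 0 | start at k). Boundary: u_0 = 0, u_4 = 1. Recurrence: u_k = 7/9·u_{k+1} + 2/9·u_{k-1} for 1 ≤ k ≤ 3. Try u_k = A + B·r^k with r = q/p = (2/9)/(7/9) = 2/7. Substitution satisfies the recurrence; boundary conditions give:
  u_k = (1 − r^k) / (1 − r^N) = (1 − (2/7)^3) / (1 − (2/7)^4) = 469/477.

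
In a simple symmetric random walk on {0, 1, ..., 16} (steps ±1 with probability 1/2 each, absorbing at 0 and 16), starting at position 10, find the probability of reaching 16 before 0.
P(hit 16 before 0) = 10/16 = 5/8

Let u_k = P(hit 16 before 0 | start at k). Then u_0 = 0, u_16 = 1, and u_k = u_{k-1}/2 + u_{k+1}/2 for 1 ≤ k ≤ 15. This harmonic recurrence is solved by u_k = k/16, giving u_10 = 10/16 = 5/8.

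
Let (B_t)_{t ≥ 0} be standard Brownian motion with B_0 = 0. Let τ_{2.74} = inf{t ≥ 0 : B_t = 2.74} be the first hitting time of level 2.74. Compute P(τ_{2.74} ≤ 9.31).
P(τ_{2.74} ≤ 9.31) = 2(1 − Φ(2.74/√9.31)) = 2(1 − Φ(0.8980)) ≈ 0.3692

By the reflection principle for standard BM, P(τ_b ≤ t) = 2 · P(B_t ≥ b). Since B_t ~ N(0, t), P(B_t ≥ 2.74) = 1 − Φ(2.74/√t) = 1 − Φ(2.74/√9.31) = 1 − Φ(0.8980) ≈ 0.18459. Doubling: P(τ_{2.74} ≤ 9.31) ≈ 2 · 0.18459 = 0.36918 ≈ 0.3692.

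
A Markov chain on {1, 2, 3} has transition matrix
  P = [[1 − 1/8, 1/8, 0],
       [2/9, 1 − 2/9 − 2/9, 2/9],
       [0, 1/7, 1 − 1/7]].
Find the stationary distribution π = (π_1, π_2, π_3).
π = (16/39, 3/13, 14/39)

This is a birth-death chain on three states, which satisfies detailed balance: π_1 · P_{12} = π_2 · P_{21} and π_2 · P_{23} = π_3 · P_{32}.
From π_1 · 1/8 = π_2 · 2/9: π_2/π_1 = (1/8)/(2/9) = 9/16.
From π_2 · 2/9 = π_3 · 1/7: π_3/π_2 = (2/9)/(1/7) = 14/9.
Take π_1 proportional to 1; then unnormalized π = (1, 9/16, 7/8). Normalize by dividing by the sum 39/16:
  π = (16/39, 3/13, 14/39).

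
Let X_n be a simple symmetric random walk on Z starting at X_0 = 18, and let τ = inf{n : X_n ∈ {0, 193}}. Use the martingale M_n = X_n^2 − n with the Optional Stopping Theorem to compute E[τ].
E[τ] = 3150

M_n = X_n^2 − n is a martingale (since E[X_{n+1}^2 | F_n] = X_n^2 + 1). By OST (τ has finite mean in a bounded region), E[M_τ] = E[M_0] = X_0^2 − 0 = 18^2 = 324. Also E[M_τ] = E[X_τ^2] − E[τ]. The walk exits at 0 or 193, with P(hit 193 first) = 18/193, so E[X_τ^2] = 193^2 · 18/193 + 0 = 3474. Thus E[τ] = E[X_τ^2] − E[M_τ] = 3474 − 324 = 3150 = 18(193 − 18) = 3150.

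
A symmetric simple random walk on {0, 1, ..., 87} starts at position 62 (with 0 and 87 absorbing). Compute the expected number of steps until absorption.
E[τ | X_0 = 62] = 1550

Let v_k = E[τ | X_0 = k]. Boundary: v_0 = v_87 = 0. Recurrence: v_k = 1 + (v_{k-1} + v_{k+1})/2 for 1 ≤ k ≤ 86. The particular solution to v_k − (v_{k-1} + v_{k+1})/2 = 1 is v_k = −k^2. Adding homogeneous solution A + B k and matching boundaries gives v_k = k (87 − k). Substituting k = 62: v_62 = 62 · 25 = 1550.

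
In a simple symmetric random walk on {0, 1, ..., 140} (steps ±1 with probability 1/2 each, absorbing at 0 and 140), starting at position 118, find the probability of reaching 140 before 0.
P(hit 140 before 0) = 118/140 = 59/70

Let u_k = P(hit 140 before 0 | start at k). Then u_0 = 0, u_140 = 1, and u_k = u_{k-1}/2 + u_{k+1}/2 for 1 ≤ k ≤ 139. This harmonic recurrence is solved by u_k = k/140, giving u_118 = 118/140 = 59/70.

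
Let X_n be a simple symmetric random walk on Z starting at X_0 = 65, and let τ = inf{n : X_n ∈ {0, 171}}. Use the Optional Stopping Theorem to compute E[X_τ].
E[X_τ] = 65

X_n is a martingale and τ is a bounded-mean stopping time (indeed τ is finite a.s. with bounded expectation since the walk is in a bounded region). By the OST, E[X_τ] = E[X_0] = 65. Equivalently: E[X_τ] = 171 · P(hit 171 first) + 0 · P(hit 0 first) = 171 · (65/171) = 65.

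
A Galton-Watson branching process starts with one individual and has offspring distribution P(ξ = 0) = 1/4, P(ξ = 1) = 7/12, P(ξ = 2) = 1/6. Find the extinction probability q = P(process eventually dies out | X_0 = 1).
q = 1

Mean offspring μ = 0·1/4 + 1·7/12 + 2·1/6 = 11/12 ≤ 1. For μ ≤ 1 with offspring not concentrated at 1, the Galton-Watson process goes extinct almost surely, so q = 1.
(Algebraic check: The pgf is f(s) = 1/4 + 7/12·s + 1/6·s². The extinction probability q is the smallest fixed point of f in [0, 1]. Setting s = f(s):
  1/6·s² + (7/12 − 1)·s + 1/4 = 0
  1/6·s² − (1/4 + 1/6)·s + 1/4 = 0
which factors as (s − 1)·(1/6·s − 1/4) = 0, giving roots s = 1 and s = (1/4)/(1/6) = 3/2. Since 3/2 ≥ 1, the smallest root in [0, 1] is s = 1.)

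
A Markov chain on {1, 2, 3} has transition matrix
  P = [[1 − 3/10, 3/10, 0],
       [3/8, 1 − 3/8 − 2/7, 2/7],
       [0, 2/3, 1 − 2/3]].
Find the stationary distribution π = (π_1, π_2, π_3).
π = (7/15, 28/75, 4/25)

This is a birth-death chain on three states, which satisfies detailed balance: π_1 · P_{12} = π_2 · P_{21} and π_2 · P_{23} = π_3 · P_{32}.
From π_1 · 3/10 = π_2 · 3/8: π_2/π_1 = (3/10)/(3/8) = 4/5.
From π_2 · 2/7 = π_3 · 2/3: π_3/π_2 = (2/7)/(2/3) = 3/7.
Take π_1 proportional to 1; then unnormalized π = (1, 4/5, 12/35). Normalize by dividing by the sum 15/7:
  π = (7/15, 28/75, 4/25).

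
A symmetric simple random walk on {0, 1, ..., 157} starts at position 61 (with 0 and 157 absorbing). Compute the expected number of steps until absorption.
E[τ | X_0 = 61] = 5856

Let v_k = E[τ | X_0 = k]. Boundary: v_0 = v_157 = 0. Recurrence: v_k = 1 + (v_{k-1} + v_{k+1})/2 for 1 ≤ k ≤ 156. The particular solution to v_k − (v_{k-1} + v_{k+1})/2 = 1 is v_k = −k^2. Adding homogeneous solution A + B k and matching boundaries gives v_k = k (157 − k). Substituting k = 61: v_61 = 61 · 96 = 5856.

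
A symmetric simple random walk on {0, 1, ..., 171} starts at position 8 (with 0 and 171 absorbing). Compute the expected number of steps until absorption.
E[τ | X_0 = 8] = 1304

Let v_k = E[τ | X_0 = k]. Boundary: v_0 = v_171 = 0. Recurrence: v_k = 1 + (v_{k-1} + v_{k+1})/2 for 1 ≤ k ≤ 170. The particular solution to v_k − (v_{k-1} + v_{k+1})/2 = 1 is v_k = −k^2. Adding homogeneous solution A + B k and matching boundaries gives v_k = k (171 − k). Substituting k = 8: v_8 = 8 · 163 = 1304.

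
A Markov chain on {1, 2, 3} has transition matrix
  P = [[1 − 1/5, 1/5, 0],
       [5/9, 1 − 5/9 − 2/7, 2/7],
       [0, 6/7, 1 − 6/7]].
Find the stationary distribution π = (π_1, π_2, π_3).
π = (25/37, 9/37, 3/37)

This is a birth-death chain on three states, which satisfies detailed balance: π_1 · P_{12} = π_2 · P_{21} and π_2 · P_{23} = π_3 · P_{32}.
From π_1 · 1/5 = π_2 · 5/9: π_2/π_1 = (1/5)/(5/9) = 9/25.
From π_2 · 2/7 = π_3 · 6/7: π_3/π_2 = (2/7)/(6/7) = 1/3.
Take π_1 proportional to 1; then unnormalized π = (1, 9/25, 3/25). Normalize by dividing by the sum 37/25:
  π = (25/37, 9/37, 3/37).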